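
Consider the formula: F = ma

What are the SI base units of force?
Units of each symbol in F = ma:
  m (mass): kg
  a (acceleration): m/s²

Multiplying the contributions: [kg] · [m/s²]
Adding exponents of each base unit: kg: 1, m: 1, s: -2
SI base units of force: kg·m/s²

Answer: kg·m/s²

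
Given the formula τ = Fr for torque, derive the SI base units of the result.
Units of each symbol in τ = Fr:
  F (force): kg·m/s²
  r (lever arm): m

Multiplying the contributions: [kg·m/s²] · [m]
Adding exponents of each base unit: kg: 1, m: 2, s: -2
SI base units of torque: kg·m²/s²

Answer: kg·m²/s²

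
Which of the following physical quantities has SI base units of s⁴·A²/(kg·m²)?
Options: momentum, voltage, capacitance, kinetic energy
Checking the SI base units of each option:
  momentum (p = mv): kg·m/s  ✗
  voltage (V = IR): kg·m²/(s³·A)  ✗
  capacitance (C = Q/V): s⁴·A²/(kg·m²)  ✓ matches
  kinetic energy (E = ½mv²): kg·m²/s²  ✗

Only capacitance has units s⁴·A²/(kg·m²).

Answer: capacitance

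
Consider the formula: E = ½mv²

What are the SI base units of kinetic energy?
Units of each symbol in E = ½mv²:
  m (mass): kg
  v (speed): m/s  → to the power 2, contributes m²/s²
  The factor ½ is dimensionless.

Multiplying the contributions: [kg] · [m²/s²]
Adding exponents of each base unit: kg: 1, m: 2, s: -2
SI base units of kinetic energy: kg·m²/s²

Answer: kg·m²/s²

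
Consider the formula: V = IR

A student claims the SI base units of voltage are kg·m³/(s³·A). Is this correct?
Units of each symbol in V = IR:
  I (current): A
  R (resistance, in ohms): kg·m²/(s³·A²)

Multiplying the contributions: [A] · [kg·m²/(s³·A²)]
Adding exponents of each base unit: kg: 1, m: 2, s: -3, A: -1
SI base units of voltage: kg·m²/(s³·A)

The claimed units kg·m³/(s³·A) (exponents kg: 1, m: 3, s: -3, A: -1) do not match the derived units kg·m²/(s³·A) (exponents kg: 1, m: 2, s: -3, A: -1), so the claim is incorrect.

Answer: No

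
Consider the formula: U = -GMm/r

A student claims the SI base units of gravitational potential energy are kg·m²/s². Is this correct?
Units of each symbol in U = -GMm/r:
  G (gravitational constant): m³/(kg·s²)
  M (mass): kg
  m (mass): kg
  r (distance): m  → in the denominator, contributes 1/m
  The minus sign does not affect the units.

Multiplying the contributions: [m³/(kg·s²)] · [kg] · [kg] · [1/m]
Adding exponents of each base unit: kg: 1, m: 2, s: -2
SI base units of gravitational potential energy: kg·m²/s²

The claimed units kg·m²/s² match the derived units, so the claim is correct.

Answer: Yes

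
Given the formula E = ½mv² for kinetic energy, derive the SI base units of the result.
Units of each symbol in E = ½mv²:
  m (mass): kg
  v (speed): m/s  → to the power 2, contributes m²/s²
  The factor ½ is dimensionless.

Multiplying the contributions: [kg] · [m²/s²]
Adding exponents of each base unit: kg: 1, m: 2, s: -2
SI base units of kinetic energy: kg·m²/s²

Answer: kg·m²/s²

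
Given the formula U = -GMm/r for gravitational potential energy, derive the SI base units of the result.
Units of each symbol in U = -GMm/r:
  G (gravitational constant): m³/(kg·s²)
  M (mass): kg
  m (mass): kg
  r (distance): m  → in the denominator, contributes 1/m
  The minus sign does not affect the units.

Multiplying the contributions: [m³/(kg·s²)] · [kg] · [kg] · [1/m]
Adding exponents of each base unit: kg: 1, m: 2, s: -2
SI base units of gravitational potential energy: kg·m²/s²

Answer: kg·m²/s²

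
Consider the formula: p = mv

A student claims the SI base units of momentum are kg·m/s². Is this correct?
Units of each symbol in p = mv:
  m (mass): kg
  v (velocity): m/s

Multiplying the contributions: [kg] · [m/s]
Adding exponents of each base unit: kg: 1, m: 1, s: -1
SI base units of momentum: kg·m/s

The claimed units kg·m/s² (exponents kg: 1, m: 1, s: -2) do not match the derived units kg·m/s (exponents kg: 1, m: 1, s: -1), so the claim is incorrect.

Answer: No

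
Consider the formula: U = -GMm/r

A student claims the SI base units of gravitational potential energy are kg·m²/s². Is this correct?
Units of each symbol in U = -GMm/r:
  G (gravitational constant): m³/(kg·s²)
  M (mass): kg
  m (mass): kg
  r (distance): m  → in the denominator, contributes 1/m
  The minus sign does not affect the units.

Multiplying the contributions: [m³/(kg·s²)] · [kg] · [kg] · [1/m]
Adding exponents of each base unit: kg: 1, m: 2, s: -2
SI base units of gravitational potential energy: kg·m²/s²

The claimed units kg·m²/s² match the derived units, so the claim is correct.

Answer: Yes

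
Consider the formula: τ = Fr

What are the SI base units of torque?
Units of each symbol in τ = Fr:
  F (force): kg·m/s²
  r (lever arm): m

Multiplying the contributions: [kg·m/s²] · [m]
Adding exponents of each base unit: kg: 1, m: 2, s: -2
SI base units of torque: kg·m²/s²

Answer: kg·m²/s²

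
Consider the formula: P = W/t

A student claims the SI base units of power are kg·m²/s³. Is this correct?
Units of each symbol in P = W/t:
  W (work): kg·m²/s²
  t (time): s  → in the denominator, contributes 1/s

Multiplying the contributions: [kg·m²/s²] · [1/s]
Adding exponents of each base unit: kg: 1, m: 2, s: -3
SI base units of power: kg·m²/s³

The claimed units kg·m²/s³ match the derived units, so the claim is correct.

Answer: Yes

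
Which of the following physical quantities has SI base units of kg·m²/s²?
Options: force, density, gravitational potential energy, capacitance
Checking the SI base units of each option:
  force (F = ma): kg·m/s²  ✗
  density (ρ = m/V): kg/m³  ✗
  gravitational potential energy (U = -GMm/r): kg·m²/s²  ✓ matches
  capacitance (C = Q/V): s⁴·A²/(kg·m²)  ✗

Only gravitational potential energy has units kg·m²/s².

Answer: gravitational potential energy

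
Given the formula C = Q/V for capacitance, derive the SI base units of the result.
Units of each symbol in C = Q/V:
  Q (charge, in coulombs): s·A
  V (voltage, in volts): kg·m²/(s³·A)  → in the denominator, contributes s³·A/(kg·m²)

Multiplying the contributions: [s·A] · [s³·A/(kg·m²)]
Adding exponents of each base unit: kg: -1, m: -2, s: 4, A: 2
SI base units of capacitance: s⁴·A²/(kg·m²)

Answer: s⁴·A²/(kg·m²)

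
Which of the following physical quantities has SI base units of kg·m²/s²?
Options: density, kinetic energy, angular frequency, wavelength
Checking the SI base units of each option:
  density (ρ = m/V): kg/m³  ✗
  kinetic energy (E = ½mv²): kg·m²/s²  ✓ matches
  angular frequency (ω = 2πf): 1/s  ✗
  wavelength (λ = v/f): m  ✗

Only kinetic energy has units kg·m²/s².

Answer: kinetic energy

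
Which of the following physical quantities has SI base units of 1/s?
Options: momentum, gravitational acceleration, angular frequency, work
Checking the SI base units of each option:
  momentum (p = mv): kg·m/s  ✗
  gravitational acceleration (g = GM/r²): m/s²  ✗
  angular frequency (ω = 2πf): 1/s  ✓ matches
  work (W = Fd): kg·m²/s²  ✗

Only angular frequency has units 1/s.

Answer: angular frequency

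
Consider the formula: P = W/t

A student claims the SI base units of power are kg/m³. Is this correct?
Units of each symbol in P = W/t:
  W (work): kg·m²/s²
  t (time): s  → in the denominator, contributes 1/s

Multiplying the contributions: [kg·m²/s²] · [1/s]
Adding exponents of each base unit: kg: 1, m: 2, s: -3
SI base units of power: kg·m²/s³

The claimed units kg/m³ (exponents kg: 1, m: -3) do not match the derived units kg·m²/s³ (exponents kg: 1, m: 2, s: -3), so the claim is incorrect.

Answer: No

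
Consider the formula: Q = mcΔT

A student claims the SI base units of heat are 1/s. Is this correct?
Units of each symbol in Q = mcΔT:
  m (mass): kg
  c (specific heat capacity, in J/(kg·K)): m²/(s²·K)
  ΔT (temperature change): K

Multiplying the contributions: [kg] · [m²/(s²·K)] · [K]
Adding exponents of each base unit: kg: 1, m: 2, s: -2
SI base units of heat: kg·m²/s²

The claimed units 1/s (exponents s: -1) do not match the derived units kg·m²/s² (exponents kg: 1, m: 2, s: -2), so the claim is incorrect.

Answer: No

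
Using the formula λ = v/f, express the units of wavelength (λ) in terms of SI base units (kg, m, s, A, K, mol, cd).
Units of each symbol in λ = v/f:
  v (wave speed): m/s
  f (frequency): 1/s  → in the denominator, contributes s

Multiplying the contributions: [m/s] · [s]
Adding exponents of each base unit: m: 1
SI base units of wavelength: m

Answer: m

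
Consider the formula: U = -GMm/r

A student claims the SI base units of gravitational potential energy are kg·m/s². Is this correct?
Units of each symbol in U = -GMm/r:
  G (gravitational constant): m³/(kg·s²)
  M (mass): kg
  m (mass): kg
  r (distance): m  → in the denominator, contributes 1/m
  The minus sign does not affect the units.

Multiplying the contributions: [m³/(kg·s²)] · [kg] · [kg] · [1/m]
Adding exponents of each base unit: kg: 1, m: 2, s: -2
SI base units of gravitational potential energy: kg·m²/s²

The claimed units kg·m/s² (exponents kg: 1, m: 1, s: -2) do not match the derived units kg·m²/s² (exponents kg: 1, m: 2, s: -2), so the claim is incorrect.

Answer: No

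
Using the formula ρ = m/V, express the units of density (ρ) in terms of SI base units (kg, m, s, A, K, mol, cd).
Units of each symbol in ρ = m/V:
  m (mass): kg
  V (volume): m³  → in the denominator, contributes 1/m³

Multiplying the contributions: [kg] · [1/m³]
Adding exponents of each base unit: kg: 1, m: -3
SI base units of density: kg/m³

Answer: kg/m³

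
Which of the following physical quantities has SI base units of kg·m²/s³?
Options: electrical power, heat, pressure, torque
Checking the SI base units of each option:
  electrical power (P = IV): kg·m²/s³  ✓ matches
  heat (Q = mcΔT): kg·m²/s²  ✗
  pressure (P = F/A): kg/(m·s²)  ✗
  torque (τ = Fr): kg·m²/s²  ✗

Only electrical power has units kg·m²/s³.

Answer: electrical power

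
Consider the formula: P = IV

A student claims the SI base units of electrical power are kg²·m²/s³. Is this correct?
Units of each symbol in P = IV:
  I (current): A
  V (voltage, in volts): kg·m²/(s³·A)

Multiplying the contributions: [A] · [kg·m²/(s³·A)]
Adding exponents of each base unit: kg: 1, m: 2, s: -3
SI base units of electrical power: kg·m²/s³

The claimed units kg²·m²/s³ (exponents kg: 2, m: 2, s: -3) do not match the derived units kg·m²/s³ (exponents kg: 1, m: 2, s: -3), so the claim is incorrect.

Answer: No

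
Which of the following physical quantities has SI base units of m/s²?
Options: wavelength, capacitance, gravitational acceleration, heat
Checking the SI base units of each option:
  wavelength (λ = v/f): m  ✗
  capacitance (C = Q/V): s⁴·A²/(kg·m²)  ✗
  gravitational acceleration (g = GM/r²): m/s²  ✓ matches
  heat (Q = mcΔT): kg·m²/s²  ✗

Only gravitational acceleration has units m/s².

Answer: gravitational acceleration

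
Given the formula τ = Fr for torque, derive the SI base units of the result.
Units of each symbol in τ = Fr:
  F (force): kg·m/s²
  r (lever arm): m

Multiplying the contributions: [kg·m/s²] · [m]
Adding exponents of each base unit: kg: 1, m: 2, s: -2
SI base units of torque: kg·m²/s²

Answer: kg·m²/s²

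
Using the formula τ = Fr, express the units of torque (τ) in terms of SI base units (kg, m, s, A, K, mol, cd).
Units of each symbol in τ = Fr:
  F (force): kg·m/s²
  r (lever arm): m

Multiplying the contributions: [kg·m/s²] · [m]
Adding exponents of each base unit: kg: 1, m: 2, s: -2
SI base units of torque: kg·m²/s²

Answer: kg·m²/s²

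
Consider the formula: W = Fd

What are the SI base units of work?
Units of each symbol in W = Fd:
  F (force): kg·m/s²
  d (displacement): m

Multiplying the contributions: [kg·m/s²] · [m]
Adding exponents of each base unit: kg: 1, m: 2, s: -2
SI base units of work: kg·m²/s²

Answer: kg·m²/s²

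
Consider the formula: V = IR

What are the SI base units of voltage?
Units of each symbol in V = IR:
  I (current): A
  R (resistance, in ohms): kg·m²/(s³·A²)

Multiplying the contributions: [A] · [kg·m²/(s³·A²)]
Adding exponents of each base unit: kg: 1, m: 2, s: -3, A: -1
SI base units of voltage: kg·m²/(s³·A)

Answer: kg·m²/(s³·A)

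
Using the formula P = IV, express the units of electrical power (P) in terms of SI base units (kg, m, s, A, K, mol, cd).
Units of each symbol in P = IV:
  I (current): A
  V (voltage, in volts): kg·m²/(s³·A)

Multiplying the contributions: [A] · [kg·m²/(s³·A)]
Adding exponents of each base unit: kg: 1, m: 2, s: -3
SI base units of electrical power: kg·m²/s³

Answer: kg·m²/s³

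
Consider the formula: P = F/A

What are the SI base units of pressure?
Units of each symbol in P = F/A:
  F (force): kg·m/s²
  A (area): m²  → in the denominator, contributes 1/m²

Multiplying the contributions: [kg·m/s²] · [1/m²]
Adding exponents of each base unit: kg: 1, m: -1, s: -2
SI base units of pressure: kg/(m·s²)

Answer: kg/(m·s²)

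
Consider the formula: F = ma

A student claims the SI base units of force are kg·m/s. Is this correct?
Units of each symbol in F = ma:
  m (mass): kg
  a (acceleration): m/s²

Multiplying the contributions: [kg] · [m/s²]
Adding exponents of each base unit: kg: 1, m: 1, s: -2
SI base units of force: kg·m/s²

The claimed units kg·m/s (exponents kg: 1, m: 1, s: -1) do not match the derived units kg·m/s² (exponents kg: 1, m: 1, s: -2), so the claim is incorrect.

Answer: No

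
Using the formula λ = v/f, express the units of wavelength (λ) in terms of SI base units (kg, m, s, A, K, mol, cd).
Units of each symbol in λ = v/f:
  v (wave speed): m/s
  f (frequency): 1/s  → in the denominator, contributes s

Multiplying the contributions: [m/s] · [s]
Adding exponents of each base unit: m: 1
SI base units of wavelength: m

Answer: m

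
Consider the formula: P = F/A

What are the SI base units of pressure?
Units of each symbol in P = F/A:
  F (force): kg·m/s²
  A (area): m²  → in the denominator, contributes 1/m²

Multiplying the contributions: [kg·m/s²] · [1/m²]
Adding exponents of each base unit: kg: 1, m: -1, s: -2
SI base units of pressure: kg/(m·s²)

Answer: kg/(m·s²)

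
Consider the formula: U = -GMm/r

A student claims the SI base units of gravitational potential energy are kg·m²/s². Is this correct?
Units of each symbol in U = -GMm/r:
  G (gravitational constant): m³/(kg·s²)
  M (mass): kg
  m (mass): kg
  r (distance): m  → in the denominator, contributes 1/m
  The minus sign does not affect the units.

Multiplying the contributions: [m³/(kg·s²)] · [kg] · [kg] · [1/m]
Adding exponents of each base unit: kg: 1, m: 2, s: -2
SI base units of gravitational potential energy: kg·m²/s²

The claimed units kg·m²/s² match the derived units, so the claim is correct.

Answer: Yes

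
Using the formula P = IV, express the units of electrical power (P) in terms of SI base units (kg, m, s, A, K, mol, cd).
Units of each symbol in P = IV:
  I (current): A
  V (voltage, in volts): kg·m²/(s³·A)

Multiplying the contributions: [A] · [kg·m²/(s³·A)]
Adding exponents of each base unit: kg: 1, m: 2, s: -3
SI base units of electrical power: kg·m²/s³

Answer: kg·m²/s³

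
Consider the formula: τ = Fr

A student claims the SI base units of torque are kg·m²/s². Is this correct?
Units of each symbol in τ = Fr:
  F (force): kg·m/s²
  r (lever arm): m

Multiplying the contributions: [kg·m/s²] · [m]
Adding exponents of each base unit: kg: 1, m: 2, s: -2
SI base units of torque: kg·m²/s²

The claimed units kg·m²/s² match the derived units, so the claim is correct.

Answer: Yes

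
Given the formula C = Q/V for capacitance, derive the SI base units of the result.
Units of each symbol in C = Q/V:
  Q (charge, in coulombs): s·A
  V (voltage, in volts): kg·m²/(s³·A)  → in the denominator, contributes s³·A/(kg·m²)

Multiplying the contributions: [s·A] · [s³·A/(kg·m²)]
Adding exponents of each base unit: kg: -1, m: -2, s: 4, A: 2
SI base units of capacitance: s⁴·A²/(kg·m²)

Answer: s⁴·A²/(kg·m²)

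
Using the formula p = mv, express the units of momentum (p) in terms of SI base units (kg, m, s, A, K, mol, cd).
Units of each symbol in p = mv:
  m (mass): kg
  v (velocity): m/s

Multiplying the contributions: [kg] · [m/s]
Adding exponents of each base unit: kg: 1, m: 1, s: -1
SI base units of momentum: kg·m/s

Answer: kg·m/s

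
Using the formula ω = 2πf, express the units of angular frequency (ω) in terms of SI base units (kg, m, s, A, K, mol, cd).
Units of each symbol in ω = 2πf:
  f (frequency): 1/s
  The factor 2π is dimensionless.

Multiplying the contributions: [1/s]
Adding exponents of each base unit: s: -1
SI base units of angular frequency: 1/s

Answer: 1/s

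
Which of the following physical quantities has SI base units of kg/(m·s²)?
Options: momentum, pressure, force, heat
Checking the SI base units of each option:
  momentum (p = mv): kg·m/s  ✗
  pressure (P = F/A): kg/(m·s²)  ✓ matches
  force (F = ma): kg·m/s²  ✗
  heat (Q = mcΔT): kg·m²/s²  ✗

Only pressure has units kg/(m·s²).

Answer: pressure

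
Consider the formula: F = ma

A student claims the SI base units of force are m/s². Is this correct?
Units of each symbol in F = ma:
  m (mass): kg
  a (acceleration): m/s²

Multiplying the contributions: [kg] · [m/s²]
Adding exponents of each base unit: kg: 1, m: 1, s: -2
SI base units of force: kg·m/s²

The claimed units m/s² (exponents m: 1, s: -2) do not match the derived units kg·m/s² (exponents kg: 1, m: 1, s: -2), so the claim is incorrect.

Answer: No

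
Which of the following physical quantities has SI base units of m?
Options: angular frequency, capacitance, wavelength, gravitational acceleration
Checking the SI base units of each option:
  angular frequency (ω = 2πf): 1/s  ✗
  capacitance (C = Q/V): s⁴·A²/(kg·m²)  ✗
  wavelength (λ = v/f): m  ✓ matches
  gravitational acceleration (g = GM/r²): m/s²  ✗

Only wavelength has units m.

Answer: wavelength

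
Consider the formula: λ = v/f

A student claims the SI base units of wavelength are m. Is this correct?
Units of each symbol in λ = v/f:
  v (wave speed): m/s
  f (frequency): 1/s  → in the denominator, contributes s

Multiplying the contributions: [m/s] · [s]
Adding exponents of each base unit: m: 1
SI base units of wavelength: m

The claimed units m match the derived units, so the claim is correct.

Answer: Yes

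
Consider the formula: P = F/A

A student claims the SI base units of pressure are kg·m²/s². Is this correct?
Units of each symbol in P = F/A:
  F (force): kg·m/s²
  A (area): m²  → in the denominator, contributes 1/m²

Multiplying the contributions: [kg·m/s²] · [1/m²]
Adding exponents of each base unit: kg: 1, m: -1, s: -2
SI base units of pressure: kg/(m·s²)

The claimed units kg·m²/s² (exponents kg: 1, m: 2, s: -2) do not match the derived units kg/(m·s²) (exponents kg: 1, m: -1, s: -2), so the claim is incorrect.

Answer: No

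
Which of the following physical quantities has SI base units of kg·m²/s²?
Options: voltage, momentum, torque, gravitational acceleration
Checking the SI base units of each option:
  voltage (V = IR): kg·m²/(s³·A)  ✗
  momentum (p = mv): kg·m/s  ✗
  torque (τ = Fr): kg·m²/s²  ✓ matches
  gravitational acceleration (g = GM/r²): m/s²  ✗

Only torque has units kg·m²/s².

Answer: torque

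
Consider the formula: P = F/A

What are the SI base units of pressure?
Units of each symbol in P = F/A:
  F (force): kg·m/s²
  A (area): m²  → in the denominator, contributes 1/m²

Multiplying the contributions: [kg·m/s²] · [1/m²]
Adding exponents of each base unit: kg: 1, m: -1, s: -2
SI base units of pressure: kg/(m·s²)

Answer: kg/(m·s²)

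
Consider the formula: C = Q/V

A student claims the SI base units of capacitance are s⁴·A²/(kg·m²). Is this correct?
Units of each symbol in C = Q/V:
  Q (charge, in coulombs): s·A
  V (voltage, in volts): kg·m²/(s³·A)  → in the denominator, contributes s³·A/(kg·m²)

Multiplying the contributions: [s·A] · [s³·A/(kg·m²)]
Adding exponents of each base unit: kg: -1, m: -2, s: 4, A: 2
SI base units of capacitance: s⁴·A²/(kg·m²)

The claimed units s⁴·A²/(kg·m²) match the derived units, so the claim is correct.

Answer: Yes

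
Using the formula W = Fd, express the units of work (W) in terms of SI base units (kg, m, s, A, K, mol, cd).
Units of each symbol in W = Fd:
  F (force): kg·m/s²
  d (displacement): m

Multiplying the contributions: [kg·m/s²] · [m]
Adding exponents of each base unit: kg: 1, m: 2, s: -2
SI base units of work: kg·m²/s²

Answer: kg·m²/s²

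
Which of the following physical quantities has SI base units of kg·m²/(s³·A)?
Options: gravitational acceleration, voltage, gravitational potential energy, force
Checking the SI base units of each option:
  gravitational acceleration (g = GM/r²): m/s²  ✗
  voltage (V = IR): kg·m²/(s³·A)  ✓ matches
  gravitational potential energy (U = -GMm/r): kg·m²/s²  ✗
  force (F = ma): kg·m/s²  ✗

Only voltage has units kg·m²/(s³·A).

Answer: voltage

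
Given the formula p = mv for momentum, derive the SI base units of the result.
Units of each symbol in p = mv:
  m (mass): kg
  v (velocity): m/s

Multiplying the contributions: [kg] · [m/s]
Adding exponents of each base unit: kg: 1, m: 1, s: -1
SI base units of momentum: kg·m/s

Answer: kg·m/s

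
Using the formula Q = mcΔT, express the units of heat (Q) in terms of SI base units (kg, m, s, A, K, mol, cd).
Units of each symbol in Q = mcΔT:
  m (mass): kg
  c (specific heat capacity, in J/(kg·K)): m²/(s²·K)
  ΔT (temperature change): K

Multiplying the contributions: [kg] · [m²/(s²·K)] · [K]
Adding exponents of each base unit: kg: 1, m: 2, s: -2
SI base units of heat: kg·m²/s²

Answer: kg·m²/s²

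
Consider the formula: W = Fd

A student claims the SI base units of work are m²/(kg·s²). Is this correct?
Units of each symbol in W = Fd:
  F (force): kg·m/s²
  d (displacement): m

Multiplying the contributions: [kg·m/s²] · [m]
Adding exponents of each base unit: kg: 1, m: 2, s: -2
SI base units of work: kg·m²/s²

The claimed units m²/(kg·s²) (exponents kg: -1, m: 2, s: -2) do not match the derived units kg·m²/s² (exponents kg: 1, m: 2, s: -2), so the claim is incorrect.

Answer: No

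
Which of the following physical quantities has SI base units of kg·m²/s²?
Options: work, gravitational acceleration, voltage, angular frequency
Checking the SI base units of each option:
  work (W = Fd): kg·m²/s²  ✓ matches
  gravitational acceleration (g = GM/r²): m/s²  ✗
  voltage (V = IR): kg·m²/(s³·A)  ✗
  angular frequency (ω = 2πf): 1/s  ✗

Only work has units kg·m²/s².

Answer: work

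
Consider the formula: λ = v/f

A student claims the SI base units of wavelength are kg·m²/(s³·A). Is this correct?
Units of each symbol in λ = v/f:
  v (wave speed): m/s
  f (frequency): 1/s  → in the denominator, contributes s

Multiplying the contributions: [m/s] · [s]
Adding exponents of each base unit: m: 1
SI base units of wavelength: m

The claimed units kg·m²/(s³·A) (exponents kg: 1, m: 2, s: -3, A: -1) do not match the derived units m (exponents m: 1), so the claim is incorrect.

Answer: No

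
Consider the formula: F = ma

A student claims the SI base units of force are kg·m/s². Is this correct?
Units of each symbol in F = ma:
  m (mass): kg
  a (acceleration): m/s²

Multiplying the contributions: [kg] · [m/s²]
Adding exponents of each base unit: kg: 1, m: 1, s: -2
SI base units of force: kg·m/s²

The claimed units kg·m/s² match the derived units, so the claim is correct.

Answer: Yes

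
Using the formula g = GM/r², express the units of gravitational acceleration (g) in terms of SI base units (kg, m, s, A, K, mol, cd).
Units of each symbol in g = GM/r²:
  G (gravitational constant): m³/(kg·s²)
  M (mass): kg
  r (distance): m  → to the power 2 in the denominator, contributes 1/m²

Multiplying the contributions: [m³/(kg·s²)] · [kg] · [1/m²]
Adding exponents of each base unit: m: 1, s: -2
SI base units of gravitational acceleration: m/s²

Answer: m/s²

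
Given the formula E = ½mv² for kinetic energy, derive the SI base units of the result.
Units of each symbol in E = ½mv²:
  m (mass): kg
  v (speed): m/s  → to the power 2, contributes m²/s²
  The factor ½ is dimensionless.

Multiplying the contributions: [kg] · [m²/s²]
Adding exponents of each base unit: kg: 1, m: 2, s: -2
SI base units of kinetic energy: kg·m²/s²

Answer: kg·m²/s²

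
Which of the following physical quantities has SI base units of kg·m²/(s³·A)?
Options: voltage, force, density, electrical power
Checking the SI base units of each option:
  voltage (V = IR): kg·m²/(s³·A)  ✓ matches
  force (F = ma): kg·m/s²  ✗
  density (ρ = m/V): kg/m³  ✗
  electrical power (P = IV): kg·m²/s³  ✗

Only voltage has units kg·m²/(s³·A).

Answer: voltage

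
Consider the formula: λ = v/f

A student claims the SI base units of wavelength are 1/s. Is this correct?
Units of each symbol in λ = v/f:
  v (wave speed): m/s
  f (frequency): 1/s  → in the denominator, contributes s

Multiplying the contributions: [m/s] · [s]
Adding exponents of each base unit: m: 1
SI base units of wavelength: m

The claimed units 1/s (exponents s: -1) do not match the derived units m (exponents m: 1), so the claim is incorrect.

Answer: No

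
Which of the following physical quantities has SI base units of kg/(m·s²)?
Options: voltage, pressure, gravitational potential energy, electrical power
Checking the SI base units of each option:
  voltage (V = IR): kg·m²/(s³·A)  ✗
  pressure (P = F/A): kg/(m·s²)  ✓ matches
  gravitational potential energy (U = -GMm/r): kg·m²/s²  ✗
  electrical power (P = IV): kg·m²/s³  ✗

Only pressure has units kg/(m·s²).

Answer: pressure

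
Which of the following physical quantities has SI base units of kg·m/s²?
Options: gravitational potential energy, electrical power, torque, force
Checking the SI base units of each option:
  gravitational potential energy (U = -GMm/r): kg·m²/s²  ✗
  electrical power (P = IV): kg·m²/s³  ✗
  torque (τ = Fr): kg·m²/s²  ✗
  force (F = ma): kg·m/s²  ✓ matches

Only force has units kg·m/s².

Answer: force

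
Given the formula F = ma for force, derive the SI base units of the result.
Units of each symbol in F = ma:
  m (mass): kg
  a (acceleration): m/s²

Multiplying the contributions: [kg] · [m/s²]
Adding exponents of each base unit: kg: 1, m: 1, s: -2
SI base units of force: kg·m/s²

Answer: kg·m/s²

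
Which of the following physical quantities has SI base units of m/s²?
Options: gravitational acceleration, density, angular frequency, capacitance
Checking the SI base units of each option:
  gravitational acceleration (g = GM/r²): m/s²  ✓ matches
  density (ρ = m/V): kg/m³  ✗
  angular frequency (ω = 2πf): 1/s  ✗
  capacitance (C = Q/V): s⁴·A²/(kg·m²)  ✗

Only gravitational acceleration has units m/s².

Answer: gravitational acceleration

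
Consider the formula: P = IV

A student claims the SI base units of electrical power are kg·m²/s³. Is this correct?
Units of each symbol in P = IV:
  I (current): A
  V (voltage, in volts): kg·m²/(s³·A)

Multiplying the contributions: [A] · [kg·m²/(s³·A)]
Adding exponents of each base unit: kg: 1, m: 2, s: -3
SI base units of electrical power: kg·m²/s³

The claimed units kg·m²/s³ match the derived units, so the claim is correct.

Answer: Yes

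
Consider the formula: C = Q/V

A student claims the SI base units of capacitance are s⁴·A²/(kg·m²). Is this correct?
Units of each symbol in C = Q/V:
  Q (charge, in coulombs): s·A
  V (voltage, in volts): kg·m²/(s³·A)  → in the denominator, contributes s³·A/(kg·m²)

Multiplying the contributions: [s·A] · [s³·A/(kg·m²)]
Adding exponents of each base unit: kg: -1, m: -2, s: 4, A: 2
SI base units of capacitance: s⁴·A²/(kg·m²)

The claimed units s⁴·A²/(kg·m²) match the derived units, so the claim is correct.

Answer: Yes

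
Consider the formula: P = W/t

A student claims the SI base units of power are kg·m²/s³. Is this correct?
Units of each symbol in P = W/t:
  W (work): kg·m²/s²
  t (time): s  → in the denominator, contributes 1/s

Multiplying the contributions: [kg·m²/s²] · [1/s]
Adding exponents of each base unit: kg: 1, m: 2, s: -3
SI base units of power: kg·m²/s³

The claimed units kg·m²/s³ match the derived units, so the claim is correct.

Answer: Yes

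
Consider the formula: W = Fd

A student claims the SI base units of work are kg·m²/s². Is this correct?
Units of each symbol in W = Fd:
  F (force): kg·m/s²
  d (displacement): m

Multiplying the contributions: [kg·m/s²] · [m]
Adding exponents of each base unit: kg: 1, m: 2, s: -2
SI base units of work: kg·m²/s²

The claimed units kg·m²/s² match the derived units, so the claim is correct.

Answer: Yes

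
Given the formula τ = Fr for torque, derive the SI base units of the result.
Units of each symbol in τ = Fr:
  F (force): kg·m/s²
  r (lever arm): m

Multiplying the contributions: [kg·m/s²] · [m]
Adding exponents of each base unit: kg: 1, m: 2, s: -2
SI base units of torque: kg·m²/s²

Answer: kg·m²/s²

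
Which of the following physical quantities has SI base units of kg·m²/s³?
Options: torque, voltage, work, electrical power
Checking the SI base units of each option:
  torque (τ = Fr): kg·m²/s²  ✗
  voltage (V = IR): kg·m²/(s³·A)  ✗
  work (W = Fd): kg·m²/s²  ✗
  electrical power (P = IV): kg·m²/s³  ✓ matches

Only electrical power has units kg·m²/s³.

Answer: electrical power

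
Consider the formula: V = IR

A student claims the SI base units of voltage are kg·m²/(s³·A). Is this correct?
Units of each symbol in V = IR:
  I (current): A
  R (resistance, in ohms): kg·m²/(s³·A²)

Multiplying the contributions: [A] · [kg·m²/(s³·A²)]
Adding exponents of each base unit: kg: 1, m: 2, s: -3, A: -1
SI base units of voltage: kg·m²/(s³·A)

The claimed units kg·m²/(s³·A) match the derived units, so the claim is correct.

Answer: Yes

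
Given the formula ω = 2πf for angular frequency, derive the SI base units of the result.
Units of each symbol in ω = 2πf:
  f (frequency): 1/s
  The factor 2π is dimensionless.

Multiplying the contributions: [1/s]
Adding exponents of each base unit: s: -1
SI base units of angular frequency: 1/s

Answer: 1/s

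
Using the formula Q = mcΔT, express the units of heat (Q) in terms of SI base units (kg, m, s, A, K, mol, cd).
Units of each symbol in Q = mcΔT:
  m (mass): kg
  c (specific heat capacity, in J/(kg·K)): m²/(s²·K)
  ΔT (temperature change): K

Multiplying the contributions: [kg] · [m²/(s²·K)] · [K]
Adding exponents of each base unit: kg: 1, m: 2, s: -2
SI base units of heat: kg·m²/s²

Answer: kg·m²/s²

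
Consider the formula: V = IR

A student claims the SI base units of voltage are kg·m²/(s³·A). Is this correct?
Units of each symbol in V = IR:
  I (current): A
  R (resistance, in ohms): kg·m²/(s³·A²)

Multiplying the contributions: [A] · [kg·m²/(s³·A²)]
Adding exponents of each base unit: kg: 1, m: 2, s: -3, A: -1
SI base units of voltage: kg·m²/(s³·A)

The claimed units kg·m²/(s³·A) match the derived units, so the claim is correct.

Answer: Yes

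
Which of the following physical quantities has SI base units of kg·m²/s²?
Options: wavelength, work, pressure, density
Checking the SI base units of each option:
  wavelength (λ = v/f): m  ✗
  work (W = Fd): kg·m²/s²  ✓ matches
  pressure (P = F/A): kg/(m·s²)  ✗
  density (ρ = m/V): kg/m³  ✗

Only work has units kg·m²/s².

Answer: work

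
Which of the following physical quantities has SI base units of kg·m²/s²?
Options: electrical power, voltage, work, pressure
Checking the SI base units of each option:
  electrical power (P = IV): kg·m²/s³  ✗
  voltage (V = IR): kg·m²/(s³·A)  ✗
  work (W = Fd): kg·m²/s²  ✓ matches
  pressure (P = F/A): kg/(m·s²)  ✗

Only work has units kg·m²/s².

Answer: work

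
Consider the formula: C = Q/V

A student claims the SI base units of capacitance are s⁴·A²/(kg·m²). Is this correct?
Units of each symbol in C = Q/V:
  Q (charge, in coulombs): s·A
  V (voltage, in volts): kg·m²/(s³·A)  → in the denominator, contributes s³·A/(kg·m²)

Multiplying the contributions: [s·A] · [s³·A/(kg·m²)]
Adding exponents of each base unit: kg: -1, m: -2, s: 4, A: 2
SI base units of capacitance: s⁴·A²/(kg·m²)

The claimed units s⁴·A²/(kg·m²) match the derived units, so the claim is correct.

Answer: Yes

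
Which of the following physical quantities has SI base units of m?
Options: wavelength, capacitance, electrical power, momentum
Checking the SI base units of each option:
  wavelength (λ = v/f): m  ✓ matches
  capacitance (C = Q/V): s⁴·A²/(kg·m²)  ✗
  electrical power (P = IV): kg·m²/s³  ✗
  momentum (p = mv): kg·m/s  ✗

Only wavelength has units m.

Answer: wavelength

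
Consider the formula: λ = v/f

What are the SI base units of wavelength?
Units of each symbol in λ = v/f:
  v (wave speed): m/s
  f (frequency): 1/s  → in the denominator, contributes s

Multiplying the contributions: [m/s] · [s]
Adding exponents of each base unit: m: 1
SI base units of wavelength: m

Answer: m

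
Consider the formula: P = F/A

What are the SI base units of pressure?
Units of each symbol in P = F/A:
  F (force): kg·m/s²
  A (area): m²  → in the denominator, contributes 1/m²

Multiplying the contributions: [kg·m/s²] · [1/m²]
Adding exponents of each base unit: kg: 1, m: -1, s: -2
SI base units of pressure: kg/(m·s²)

Answer: kg/(m·s²)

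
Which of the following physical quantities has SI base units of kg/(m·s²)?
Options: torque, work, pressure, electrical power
Checking the SI base units of each option:
  torque (τ = Fr): kg·m²/s²  ✗
  work (W = Fd): kg·m²/s²  ✗
  pressure (P = F/A): kg/(m·s²)  ✓ matches
  electrical power (P = IV): kg·m²/s³  ✗

Only pressure has units kg/(m·s²).

Answer: pressure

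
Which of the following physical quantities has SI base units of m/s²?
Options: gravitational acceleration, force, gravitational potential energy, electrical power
Checking the SI base units of each option:
  gravitational acceleration (g = GM/r²): m/s²  ✓ matches
  force (F = ma): kg·m/s²  ✗
  gravitational potential energy (U = -GMm/r): kg·m²/s²  ✗
  electrical power (P = IV): kg·m²/s³  ✗

Only gravitational acceleration has units m/s².

Answer: gravitational acceleration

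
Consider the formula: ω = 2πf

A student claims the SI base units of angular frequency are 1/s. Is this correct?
Units of each symbol in ω = 2πf:
  f (frequency): 1/s
  The factor 2π is dimensionless.

Multiplying the contributions: [1/s]
Adding exponents of each base unit: s: -1
SI base units of angular frequency: 1/s

The claimed units 1/s match the derived units, so the claim is correct.

Answer: Yes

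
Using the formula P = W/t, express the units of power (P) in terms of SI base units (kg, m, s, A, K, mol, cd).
Units of each symbol in P = W/t:
  W (work): kg·m²/s²
  t (time): s  → in the denominator, contributes 1/s

Multiplying the contributions: [kg·m²/s²] · [1/s]
Adding exponents of each base unit: kg: 1, m: 2, s: -3
SI base units of power: kg·m²/s³

Answer: kg·m²/s³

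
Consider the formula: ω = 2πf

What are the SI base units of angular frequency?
Units of each symbol in ω = 2πf:
  f (frequency): 1/s
  The factor 2π is dimensionless.

Multiplying the contributions: [1/s]
Adding exponents of each base unit: s: -1
SI base units of angular frequency: 1/s

Answer: 1/s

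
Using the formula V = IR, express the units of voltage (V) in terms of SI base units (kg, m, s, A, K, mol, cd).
Units of each symbol in V = IR:
  I (current): A
  R (resistance, in ohms): kg·m²/(s³·A²)

Multiplying the contributions: [A] · [kg·m²/(s³·A²)]
Adding exponents of each base unit: kg: 1, m: 2, s: -3, A: -1
SI base units of voltage: kg·m²/(s³·A)

Answer: kg·m²/(s³·A)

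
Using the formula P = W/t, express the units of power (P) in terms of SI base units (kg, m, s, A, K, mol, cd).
Units of each symbol in P = W/t:
  W (work): kg·m²/s²
  t (time): s  → in the denominator, contributes 1/s

Multiplying the contributions: [kg·m²/s²] · [1/s]
Adding exponents of each base unit: kg: 1, m: 2, s: -3
SI base units of power: kg·m²/s³

Answer: kg·m²/s³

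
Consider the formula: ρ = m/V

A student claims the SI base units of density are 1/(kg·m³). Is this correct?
Units of each symbol in ρ = m/V:
  m (mass): kg
  V (volume): m³  → in the denominator, contributes 1/m³

Multiplying the contributions: [kg] · [1/m³]
Adding exponents of each base unit: kg: 1, m: -3
SI base units of density: kg/m³

The claimed units 1/(kg·m³) (exponents kg: -1, m: -3) do not match the derived units kg/m³ (exponents kg: 1, m: -3), so the claim is incorrect.

Answer: No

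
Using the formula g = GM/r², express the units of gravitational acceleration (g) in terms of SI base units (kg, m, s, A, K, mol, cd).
Units of each symbol in g = GM/r²:
  G (gravitational constant): m³/(kg·s²)
  M (mass): kg
  r (distance): m  → to the power 2 in the denominator, contributes 1/m²

Multiplying the contributions: [m³/(kg·s²)] · [kg] · [1/m²]
Adding exponents of each base unit: m: 1, s: -2
SI base units of gravitational acceleration: m/s²

Answer: m/s²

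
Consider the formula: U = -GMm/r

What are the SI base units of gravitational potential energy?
Units of each symbol in U = -GMm/r:
  G (gravitational constant): m³/(kg·s²)
  M (mass): kg
  m (mass): kg
  r (distance): m  → in the denominator, contributes 1/m
  The minus sign does not affect the units.

Multiplying the contributions: [m³/(kg·s²)] · [kg] · [kg] · [1/m]
Adding exponents of each base unit: kg: 1, m: 2, s: -2
SI base units of gravitational potential energy: kg·m²/s²

Answer: kg·m²/s²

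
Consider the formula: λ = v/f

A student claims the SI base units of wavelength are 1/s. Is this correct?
Units of each symbol in λ = v/f:
  v (wave speed): m/s
  f (frequency): 1/s  → in the denominator, contributes s

Multiplying the contributions: [m/s] · [s]
Adding exponents of each base unit: m: 1
SI base units of wavelength: m

The claimed units 1/s (exponents s: -1) do not match the derived units m (exponents m: 1), so the claim is incorrect.

Answer: No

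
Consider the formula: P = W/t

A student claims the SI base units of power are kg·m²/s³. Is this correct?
Units of each symbol in P = W/t:
  W (work): kg·m²/s²
  t (time): s  → in the denominator, contributes 1/s

Multiplying the contributions: [kg·m²/s²] · [1/s]
Adding exponents of each base unit: kg: 1, m: 2, s: -3
SI base units of power: kg·m²/s³

The claimed units kg·m²/s³ match the derived units, so the claim is correct.

Answer: Yes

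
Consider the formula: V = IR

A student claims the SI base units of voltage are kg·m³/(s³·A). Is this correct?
Units of each symbol in V = IR:
  I (current): A
  R (resistance, in ohms): kg·m²/(s³·A²)

Multiplying the contributions: [A] · [kg·m²/(s³·A²)]
Adding exponents of each base unit: kg: 1, m: 2, s: -3, A: -1
SI base units of voltage: kg·m²/(s³·A)

The claimed units kg·m³/(s³·A) (exponents kg: 1, m: 3, s: -3, A: -1) do not match the derived units kg·m²/(s³·A) (exponents kg: 1, m: 2, s: -3, A: -1), so the claim is incorrect.

Answer: No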